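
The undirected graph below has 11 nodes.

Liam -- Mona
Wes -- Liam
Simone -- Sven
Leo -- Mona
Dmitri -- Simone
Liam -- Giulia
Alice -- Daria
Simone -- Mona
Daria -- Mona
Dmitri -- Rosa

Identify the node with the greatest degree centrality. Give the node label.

Mona

Degrees — Alice:1, Daria:2, Dmitri:2, Giulia:1, Leo:1, Liam:3, Mona:4, Rosa:1, Simone:3, Sven:1, Wes:1.
The maximum is 4, attained only by Mona.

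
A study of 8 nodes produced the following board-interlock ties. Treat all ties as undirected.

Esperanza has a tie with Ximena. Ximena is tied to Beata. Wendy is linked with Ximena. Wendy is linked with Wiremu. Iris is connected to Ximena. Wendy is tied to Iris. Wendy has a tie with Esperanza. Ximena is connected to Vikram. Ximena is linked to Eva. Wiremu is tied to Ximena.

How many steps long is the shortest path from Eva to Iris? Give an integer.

2

One shortest route is Eva – Ximena – Iris, which uses 2 edges, and Eva and Iris are not directly tied, so nothing shorter exists. So d(Eva,Iris) = 2.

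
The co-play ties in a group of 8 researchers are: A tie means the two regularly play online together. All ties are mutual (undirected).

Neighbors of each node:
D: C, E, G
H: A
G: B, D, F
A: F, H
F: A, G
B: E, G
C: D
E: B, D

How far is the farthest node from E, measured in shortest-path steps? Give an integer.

5

Distances from E: A:4, B:1, C:2, D:1, F:3, G:2, H:5.
The largest is 5 (to H), so the eccentricity of E is 5.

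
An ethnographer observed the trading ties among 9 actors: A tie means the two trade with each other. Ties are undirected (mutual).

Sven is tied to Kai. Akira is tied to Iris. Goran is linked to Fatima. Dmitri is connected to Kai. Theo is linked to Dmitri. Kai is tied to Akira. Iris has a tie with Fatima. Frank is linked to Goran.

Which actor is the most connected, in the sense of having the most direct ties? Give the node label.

Degrees — Akira:2, Dmitri:2, Fatima:2, Frank:1, Goran:2, Iris:2, Kai:3, Sven:1, Theo:1.
The maximum is 3, attained only by Kai.

Kai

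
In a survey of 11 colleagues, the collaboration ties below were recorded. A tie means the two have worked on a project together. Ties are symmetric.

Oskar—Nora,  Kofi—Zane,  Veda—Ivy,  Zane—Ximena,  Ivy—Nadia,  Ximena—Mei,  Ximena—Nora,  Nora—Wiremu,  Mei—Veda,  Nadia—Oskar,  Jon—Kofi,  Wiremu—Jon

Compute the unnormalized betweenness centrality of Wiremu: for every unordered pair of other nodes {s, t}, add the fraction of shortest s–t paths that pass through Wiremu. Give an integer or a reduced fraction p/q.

Pairs whose geodesics pass through Wiremu — Mei–Jon: 1/2; Ximena–Jon: 1/2; Kofi–Nora: 1/2; Kofi–Oskar: 1/2; Kofi–Nadia: 1/2; Jon–Nora: 1; Jon–Oskar: 1; Jon–Nadia: 1; Jon–Ivy: 1; Jon–Veda: 1/2.
All other pairs contribute 0.
Summing the contributions gives betweenness(Wiremu) = 7.

7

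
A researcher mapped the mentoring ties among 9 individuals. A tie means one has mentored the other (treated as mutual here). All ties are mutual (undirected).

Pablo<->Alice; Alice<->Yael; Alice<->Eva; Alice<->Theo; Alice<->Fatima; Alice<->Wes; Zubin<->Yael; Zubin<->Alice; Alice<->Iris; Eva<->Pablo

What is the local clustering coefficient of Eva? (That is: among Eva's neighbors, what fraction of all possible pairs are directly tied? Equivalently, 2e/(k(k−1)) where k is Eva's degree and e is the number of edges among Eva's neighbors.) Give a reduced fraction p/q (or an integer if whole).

Eva's neighbors: Alice and Pablo (k = 2).
Possible neighbor pairs: C(2,2) = 1. Edges among them: Alice–Pablo → e = 1.
Clustering(Eva) = 1/1.

1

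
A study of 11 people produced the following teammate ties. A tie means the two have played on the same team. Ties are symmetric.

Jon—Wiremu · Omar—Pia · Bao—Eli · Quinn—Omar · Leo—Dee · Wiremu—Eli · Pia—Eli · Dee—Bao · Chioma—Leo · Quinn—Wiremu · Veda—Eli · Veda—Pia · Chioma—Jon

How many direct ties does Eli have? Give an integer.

Eli is directly tied to Bao, Pia, Veda, and Wiremu. That is 4 neighbors, so the degree of Eli is 4.

4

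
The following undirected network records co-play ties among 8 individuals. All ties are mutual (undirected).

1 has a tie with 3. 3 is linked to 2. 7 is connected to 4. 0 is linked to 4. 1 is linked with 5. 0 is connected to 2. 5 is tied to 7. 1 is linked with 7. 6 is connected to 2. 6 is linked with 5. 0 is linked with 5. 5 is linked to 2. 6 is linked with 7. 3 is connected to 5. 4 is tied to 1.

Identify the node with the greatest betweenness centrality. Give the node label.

5

Unnormalized betweenness of each node: 0:4/3, 1:11/6, 2:3/2, 3:1/2, 4:1, 5:9/2, 6:1/2, 7:11/6.
5 has the largest value, 9/2, making it the main broker — the node through which the most shortest paths run.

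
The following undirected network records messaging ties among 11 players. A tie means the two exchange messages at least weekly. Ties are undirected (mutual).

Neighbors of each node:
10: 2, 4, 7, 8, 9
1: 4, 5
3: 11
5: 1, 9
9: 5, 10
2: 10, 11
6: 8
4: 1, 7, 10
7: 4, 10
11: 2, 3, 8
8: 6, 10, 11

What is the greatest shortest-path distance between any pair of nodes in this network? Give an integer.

5

Eccentricity of each node (its greatest distance to any other): 1:5, 2:3, 3:5, 4:4, 5:5, 6:4, 7:4, 8:3, 9:4, 10:3, 11:4.
The maximum eccentricity is 5, realized for instance by the pair 5–3 via 5 – 9 – 10 – 2 – 11 – 3. So the diameter is 5.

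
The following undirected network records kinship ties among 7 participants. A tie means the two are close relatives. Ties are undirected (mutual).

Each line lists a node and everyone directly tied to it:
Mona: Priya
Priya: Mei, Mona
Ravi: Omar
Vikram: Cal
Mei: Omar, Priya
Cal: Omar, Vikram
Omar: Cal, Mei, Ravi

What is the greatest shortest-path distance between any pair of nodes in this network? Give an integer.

Eccentricity of each node (its greatest distance to any other): Cal:4, Mei:3, Mona:5, Omar:3, Priya:4, Ravi:4, Vikram:5.
The maximum eccentricity is 5, realized for instance by the pair Mona–Vikram via Mona – Priya – Mei – Omar – Cal – Vikram. So the diameter is 5.

5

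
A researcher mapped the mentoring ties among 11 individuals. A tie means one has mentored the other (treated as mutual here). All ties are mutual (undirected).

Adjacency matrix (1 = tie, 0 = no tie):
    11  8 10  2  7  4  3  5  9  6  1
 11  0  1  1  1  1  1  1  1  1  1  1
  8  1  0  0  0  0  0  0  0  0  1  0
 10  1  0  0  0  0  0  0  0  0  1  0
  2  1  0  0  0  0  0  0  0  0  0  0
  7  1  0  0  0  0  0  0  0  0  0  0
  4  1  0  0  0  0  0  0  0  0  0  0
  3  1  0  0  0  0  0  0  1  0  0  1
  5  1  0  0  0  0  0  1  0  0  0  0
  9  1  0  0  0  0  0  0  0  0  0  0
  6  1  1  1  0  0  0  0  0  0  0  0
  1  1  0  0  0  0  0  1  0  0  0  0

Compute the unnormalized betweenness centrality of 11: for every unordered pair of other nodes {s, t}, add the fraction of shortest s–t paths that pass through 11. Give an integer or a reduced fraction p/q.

40

Pairs whose geodesics pass through 11 — 8–10: 1/2; 8–2: 1; 8–7: 1; 8–4: 1; 8–3: 1; 8–5: 1; 8–9: 1; 8–1: 1; 10–2: 1; 10–7: 1; 10–4: 1; 10–3: 1; 10–5: 1; 10–9: 1 … (+27 more pairs).
All other pairs contribute 0.
Summing the contributions gives betweenness(11) = 40.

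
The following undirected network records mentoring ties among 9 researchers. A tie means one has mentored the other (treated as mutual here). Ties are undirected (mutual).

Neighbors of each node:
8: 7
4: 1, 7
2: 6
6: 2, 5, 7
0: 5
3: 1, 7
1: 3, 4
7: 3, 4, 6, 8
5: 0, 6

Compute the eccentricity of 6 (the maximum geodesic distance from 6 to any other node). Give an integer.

3

Distances from 6: 0:2, 1:3, 2:1, 3:2, 4:2, 5:1, 7:1, 8:2.
The largest is 3 (to 1), so the eccentricity of 6 is 3.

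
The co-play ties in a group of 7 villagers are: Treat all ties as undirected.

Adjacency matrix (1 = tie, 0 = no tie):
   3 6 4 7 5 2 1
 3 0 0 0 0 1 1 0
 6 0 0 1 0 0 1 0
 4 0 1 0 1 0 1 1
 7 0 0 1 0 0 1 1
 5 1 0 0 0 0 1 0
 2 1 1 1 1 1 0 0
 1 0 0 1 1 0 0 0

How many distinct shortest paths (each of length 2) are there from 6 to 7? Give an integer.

2

The shortest distance is 2. The length-2 paths are: 6–4–7; 6–2–7.
That gives 2 distinct shortest paths.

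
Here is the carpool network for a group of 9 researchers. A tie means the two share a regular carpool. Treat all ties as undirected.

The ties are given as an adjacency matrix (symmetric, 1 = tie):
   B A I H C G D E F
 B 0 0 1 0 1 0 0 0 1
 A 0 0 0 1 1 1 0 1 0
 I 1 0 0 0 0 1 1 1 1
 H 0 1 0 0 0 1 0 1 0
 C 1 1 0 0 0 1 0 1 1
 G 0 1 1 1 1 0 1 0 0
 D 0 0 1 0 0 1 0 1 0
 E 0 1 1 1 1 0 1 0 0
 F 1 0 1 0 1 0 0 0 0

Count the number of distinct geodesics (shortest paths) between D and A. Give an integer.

The shortest distance is 2. The length-2 paths are: D–G–A; D–E–A.
That gives 2 distinct shortest paths.

2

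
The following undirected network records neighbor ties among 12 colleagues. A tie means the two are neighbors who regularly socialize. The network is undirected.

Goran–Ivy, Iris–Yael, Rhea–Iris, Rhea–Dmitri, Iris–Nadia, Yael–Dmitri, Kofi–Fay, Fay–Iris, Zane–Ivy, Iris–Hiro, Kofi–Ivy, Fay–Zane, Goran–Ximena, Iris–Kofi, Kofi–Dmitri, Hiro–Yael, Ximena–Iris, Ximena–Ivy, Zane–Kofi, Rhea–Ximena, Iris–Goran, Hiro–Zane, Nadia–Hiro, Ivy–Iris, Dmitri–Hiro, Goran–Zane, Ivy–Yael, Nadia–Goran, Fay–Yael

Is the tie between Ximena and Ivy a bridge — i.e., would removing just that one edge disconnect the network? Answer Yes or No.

Even without that edge, Ximena still reaches Ivy via Ximena – Goran – Ivy, so the network stays connected. Not a bridge.

No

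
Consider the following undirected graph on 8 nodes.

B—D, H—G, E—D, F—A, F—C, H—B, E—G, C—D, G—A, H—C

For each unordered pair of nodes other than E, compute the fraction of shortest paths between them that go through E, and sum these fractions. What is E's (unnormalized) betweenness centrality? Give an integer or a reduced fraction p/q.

Pairs whose geodesics pass through E — A–D: 1/2; G–D: 1.
All other pairs contribute 0.
Summing the contributions gives betweenness(E) = 3/2.

3/2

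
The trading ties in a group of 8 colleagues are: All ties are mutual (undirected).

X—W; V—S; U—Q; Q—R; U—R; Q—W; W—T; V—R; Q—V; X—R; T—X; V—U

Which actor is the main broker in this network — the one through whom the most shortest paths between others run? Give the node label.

Unnormalized betweenness of each node: Q:5, R:5, S:0, T:0, U:0, V:6, W:3, X:3.
V has the largest value, 6, making it the main broker — the node through which the most shortest paths run.

V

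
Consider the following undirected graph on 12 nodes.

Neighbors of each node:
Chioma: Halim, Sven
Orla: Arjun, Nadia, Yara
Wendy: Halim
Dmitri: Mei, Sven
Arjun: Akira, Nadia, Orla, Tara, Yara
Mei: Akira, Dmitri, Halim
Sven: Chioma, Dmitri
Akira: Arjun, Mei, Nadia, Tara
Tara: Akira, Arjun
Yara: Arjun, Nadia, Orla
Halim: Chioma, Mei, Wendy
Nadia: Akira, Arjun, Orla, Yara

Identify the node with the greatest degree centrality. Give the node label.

Arjun

Degrees — Akira:4, Arjun:5, Chioma:2, Dmitri:2, Halim:3, Mei:3, Nadia:4, Orla:3, Sven:2, Tara:2, Wendy:1, Yara:3.
The maximum is 5, attained only by Arjun.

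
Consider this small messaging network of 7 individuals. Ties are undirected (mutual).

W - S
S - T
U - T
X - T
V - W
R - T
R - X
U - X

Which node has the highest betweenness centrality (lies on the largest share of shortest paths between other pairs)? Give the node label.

Unnormalized betweenness of each node: R:0, S:8, T:19/2, U:0, V:0, W:5, X:1/2.
T has the largest value, 19/2, making it the main broker — the node through which the most shortest paths run.

T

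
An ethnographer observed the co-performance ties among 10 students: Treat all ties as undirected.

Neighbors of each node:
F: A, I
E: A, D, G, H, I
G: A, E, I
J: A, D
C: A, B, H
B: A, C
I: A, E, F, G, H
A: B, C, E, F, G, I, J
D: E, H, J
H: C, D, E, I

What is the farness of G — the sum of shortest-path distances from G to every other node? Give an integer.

15

Distances from G: A:1, B:2, C:2, D:2, E:1, F:2, H:2, I:1, J:2.
Sum = 1 + 2 + 2 + 2 + 1 + 2 + 2 + 1 + 2 = 15.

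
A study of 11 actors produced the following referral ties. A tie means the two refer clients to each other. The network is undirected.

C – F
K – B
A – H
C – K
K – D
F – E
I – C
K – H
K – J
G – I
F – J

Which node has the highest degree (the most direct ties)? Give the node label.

K

Degrees — A:1, B:1, C:3, D:1, E:1, F:3, G:1, H:2, I:2, J:2, K:5.
The maximum is 5, attained only by K.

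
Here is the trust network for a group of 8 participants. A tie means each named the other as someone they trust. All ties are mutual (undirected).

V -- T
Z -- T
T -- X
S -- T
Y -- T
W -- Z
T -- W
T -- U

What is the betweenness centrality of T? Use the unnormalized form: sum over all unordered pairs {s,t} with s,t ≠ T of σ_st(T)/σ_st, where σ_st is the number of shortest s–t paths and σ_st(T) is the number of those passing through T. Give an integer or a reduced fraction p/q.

20

Pairs whose geodesics pass through T — Z–X: 1; Z–U: 1; Z–Y: 1; Z–S: 1; Z–V: 1; X–U: 1; X–W: 1; X–Y: 1; X–S: 1; X–V: 1; U–W: 1; U–Y: 1; U–S: 1; U–V: 1 … (+6 more pairs).
All other pairs contribute 0.
Summing the contributions gives betweenness(T) = 20.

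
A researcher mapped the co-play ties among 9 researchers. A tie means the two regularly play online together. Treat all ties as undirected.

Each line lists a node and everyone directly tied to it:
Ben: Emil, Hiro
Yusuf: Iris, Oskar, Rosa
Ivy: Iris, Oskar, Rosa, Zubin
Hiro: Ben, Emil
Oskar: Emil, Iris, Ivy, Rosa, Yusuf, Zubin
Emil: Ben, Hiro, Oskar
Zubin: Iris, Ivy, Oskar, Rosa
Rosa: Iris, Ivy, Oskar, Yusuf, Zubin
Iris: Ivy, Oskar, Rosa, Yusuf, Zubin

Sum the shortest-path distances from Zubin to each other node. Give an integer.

14

Distances from Zubin: Ben:3, Emil:2, Hiro:3, Iris:1, Ivy:1, Oskar:1, Rosa:1, Yusuf:2.
Sum = 3 + 2 + 3 + 1 + 1 + 1 + 1 + 2 = 14.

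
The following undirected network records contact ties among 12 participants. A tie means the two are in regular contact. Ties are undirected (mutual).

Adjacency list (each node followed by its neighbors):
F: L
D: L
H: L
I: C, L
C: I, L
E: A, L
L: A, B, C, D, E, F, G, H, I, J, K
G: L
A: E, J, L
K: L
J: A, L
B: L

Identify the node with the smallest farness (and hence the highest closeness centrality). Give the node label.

Farness (sum of distances to all others) for each node — A:19, B:21, C:20, D:21, E:20, F:21, G:21, H:21, I:20, J:20, K:21, L:11.
The smallest farness is 11, for L, so L has the highest closeness.

L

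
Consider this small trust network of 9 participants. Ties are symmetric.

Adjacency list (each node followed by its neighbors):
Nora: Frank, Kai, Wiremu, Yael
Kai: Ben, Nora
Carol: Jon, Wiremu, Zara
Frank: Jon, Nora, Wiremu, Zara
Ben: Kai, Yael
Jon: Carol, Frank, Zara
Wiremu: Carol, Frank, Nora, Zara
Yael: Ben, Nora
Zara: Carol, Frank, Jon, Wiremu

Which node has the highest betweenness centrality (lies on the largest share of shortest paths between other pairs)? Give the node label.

Unnormalized betweenness of each node: Ben:1/2, Carol:1/3, Frank:19/3, Jon:1/3, Kai:3, Nora:31/2, Wiremu:19/3, Yael:3, Zara:2/3.
Nora has the largest value, 31/2, making it the main broker — the node through which the most shortest paths run.

Nora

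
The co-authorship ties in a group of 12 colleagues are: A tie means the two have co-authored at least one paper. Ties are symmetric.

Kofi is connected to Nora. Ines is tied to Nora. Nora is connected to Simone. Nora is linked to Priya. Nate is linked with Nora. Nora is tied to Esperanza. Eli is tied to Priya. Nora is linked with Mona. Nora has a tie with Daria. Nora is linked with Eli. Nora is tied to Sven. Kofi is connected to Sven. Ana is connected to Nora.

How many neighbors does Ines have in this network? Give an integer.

1

Ines is directly tied to Nora. That is 1 neighbor, so the degree of Ines is 1.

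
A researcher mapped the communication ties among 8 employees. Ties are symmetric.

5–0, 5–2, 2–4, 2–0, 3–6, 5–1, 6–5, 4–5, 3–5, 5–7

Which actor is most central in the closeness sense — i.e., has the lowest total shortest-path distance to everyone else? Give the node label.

5

Farness (sum of distances to all others) for each node — 0:12, 1:13, 2:11, 3:12, 4:12, 5:7, 6:12, 7:13.
The smallest farness is 7, for 5, so 5 has the highest closeness.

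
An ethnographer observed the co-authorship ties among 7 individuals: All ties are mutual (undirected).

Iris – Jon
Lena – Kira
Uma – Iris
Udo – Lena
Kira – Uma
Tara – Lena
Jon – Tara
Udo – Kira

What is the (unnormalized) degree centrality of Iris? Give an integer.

Iris is directly tied to Jon and Uma. That is 2 neighbors, so the degree of Iris is 2.

2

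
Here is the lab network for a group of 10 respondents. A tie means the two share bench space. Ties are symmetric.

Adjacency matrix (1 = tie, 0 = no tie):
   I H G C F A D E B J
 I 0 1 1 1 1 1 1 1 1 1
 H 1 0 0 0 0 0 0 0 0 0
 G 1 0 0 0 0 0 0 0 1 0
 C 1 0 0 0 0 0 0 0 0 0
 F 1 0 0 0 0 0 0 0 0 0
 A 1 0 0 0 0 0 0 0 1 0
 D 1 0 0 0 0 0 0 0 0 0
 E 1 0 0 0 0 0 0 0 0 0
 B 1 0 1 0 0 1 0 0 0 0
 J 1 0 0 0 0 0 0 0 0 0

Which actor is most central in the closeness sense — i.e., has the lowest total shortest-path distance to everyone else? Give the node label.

Farness (sum of distances to all others) for each node — A:16, B:15, C:17, D:17, E:17, F:17, G:16, H:17, I:9, J:17.
The smallest farness is 9, for I, so I has the highest closeness.

I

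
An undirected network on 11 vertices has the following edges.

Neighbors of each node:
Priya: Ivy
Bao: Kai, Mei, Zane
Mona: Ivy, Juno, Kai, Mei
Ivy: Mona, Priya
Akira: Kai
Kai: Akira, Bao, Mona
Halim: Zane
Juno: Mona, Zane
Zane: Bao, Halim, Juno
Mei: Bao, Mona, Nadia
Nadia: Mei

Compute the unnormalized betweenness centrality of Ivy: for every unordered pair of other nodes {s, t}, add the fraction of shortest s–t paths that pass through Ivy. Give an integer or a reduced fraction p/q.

Pairs whose geodesics pass through Ivy — Mona–Priya: 1; Priya–Nadia: 1; Priya–Mei: 1; Priya–Kai: 1; Priya–Akira: 1; Priya–Bao: 2/2; Priya–Halim: 1; Priya–Zane: 1; Priya–Juno: 1.
All other pairs contribute 0.
Summing the contributions gives betweenness(Ivy) = 9.

9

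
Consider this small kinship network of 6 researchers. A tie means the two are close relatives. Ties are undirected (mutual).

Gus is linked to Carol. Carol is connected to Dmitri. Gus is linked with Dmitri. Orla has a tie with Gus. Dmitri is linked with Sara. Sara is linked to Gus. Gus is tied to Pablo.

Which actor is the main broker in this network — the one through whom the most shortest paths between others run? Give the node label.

Gus

Unnormalized betweenness of each node: Carol:0, Dmitri:1/2, Gus:15/2, Orla:0, Pablo:0, Sara:0.
Gus has the largest value, 15/2, making it the main broker — the node through which the most shortest paths run.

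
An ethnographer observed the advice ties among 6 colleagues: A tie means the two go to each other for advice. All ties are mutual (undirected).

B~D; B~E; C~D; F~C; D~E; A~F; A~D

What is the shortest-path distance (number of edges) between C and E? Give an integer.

One shortest route is C – D – E, which uses 2 edges, and C and E are not directly tied, so nothing shorter exists. So d(C,E) = 2.

2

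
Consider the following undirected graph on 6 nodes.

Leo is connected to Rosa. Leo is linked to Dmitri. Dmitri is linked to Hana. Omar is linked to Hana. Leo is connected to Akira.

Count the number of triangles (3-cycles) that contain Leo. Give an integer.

Leo's neighbors are Akira, Dmitri, and Rosa, but none of them are tied to each other, so no triangle contains Leo.

0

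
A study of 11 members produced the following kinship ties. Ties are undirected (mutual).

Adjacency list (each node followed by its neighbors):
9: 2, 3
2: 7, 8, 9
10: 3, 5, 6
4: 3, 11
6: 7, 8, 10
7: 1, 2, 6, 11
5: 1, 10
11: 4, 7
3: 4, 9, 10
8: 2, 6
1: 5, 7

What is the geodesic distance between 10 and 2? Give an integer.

3

One shortest route is 10 – 6 – 7 – 2, which uses 3 edges, and at distance 2 from 10 we only reach {1, 4, 7, 8, 9}, which does not include 2. So d(10,2) = 3.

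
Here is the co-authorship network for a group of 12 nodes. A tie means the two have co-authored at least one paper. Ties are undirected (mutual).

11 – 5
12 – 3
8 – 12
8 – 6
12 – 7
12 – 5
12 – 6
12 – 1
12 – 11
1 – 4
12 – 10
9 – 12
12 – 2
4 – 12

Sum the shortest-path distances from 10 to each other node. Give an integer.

21

Distances from 10: 1:2, 2:2, 3:2, 4:2, 5:2, 6:2, 7:2, 8:2, 9:2, 11:2, 12:1.
Sum = 2 + 2 + 2 + 2 + 2 + 2 + 2 + 2 + 2 + 2 + 1 = 21.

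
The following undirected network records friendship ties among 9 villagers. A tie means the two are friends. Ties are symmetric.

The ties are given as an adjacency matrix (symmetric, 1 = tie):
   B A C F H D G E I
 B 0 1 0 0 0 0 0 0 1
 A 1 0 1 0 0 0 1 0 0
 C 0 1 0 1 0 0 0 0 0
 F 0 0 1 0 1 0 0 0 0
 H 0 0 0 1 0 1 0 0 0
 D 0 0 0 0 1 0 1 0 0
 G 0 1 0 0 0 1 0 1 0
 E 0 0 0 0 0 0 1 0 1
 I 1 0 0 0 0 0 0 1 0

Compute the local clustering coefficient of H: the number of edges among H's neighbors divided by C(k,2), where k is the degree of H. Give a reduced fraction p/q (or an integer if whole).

H's neighbors: D and F (k = 2).
Possible neighbor pairs: C(2,2) = 1. Edges among them: none → e = 0.
Clustering(H) = 0/1.

0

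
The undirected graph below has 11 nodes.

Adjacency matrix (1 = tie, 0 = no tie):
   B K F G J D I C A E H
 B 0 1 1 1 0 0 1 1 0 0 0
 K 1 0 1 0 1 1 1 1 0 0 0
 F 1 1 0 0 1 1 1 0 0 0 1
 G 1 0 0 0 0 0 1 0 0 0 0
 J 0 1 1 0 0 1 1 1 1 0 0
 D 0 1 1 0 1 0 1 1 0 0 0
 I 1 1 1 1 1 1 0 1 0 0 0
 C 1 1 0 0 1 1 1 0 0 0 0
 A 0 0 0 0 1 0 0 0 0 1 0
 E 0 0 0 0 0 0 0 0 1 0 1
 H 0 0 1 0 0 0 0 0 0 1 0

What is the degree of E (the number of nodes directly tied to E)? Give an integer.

E is directly tied to A and H. That is 2 neighbors, so the degree of E is 2.

2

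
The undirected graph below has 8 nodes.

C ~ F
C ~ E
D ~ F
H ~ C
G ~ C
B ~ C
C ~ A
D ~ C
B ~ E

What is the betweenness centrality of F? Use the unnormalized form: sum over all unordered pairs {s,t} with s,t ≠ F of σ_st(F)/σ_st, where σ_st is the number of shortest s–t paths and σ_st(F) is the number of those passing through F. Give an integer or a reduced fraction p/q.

0

No shortest path between any pair of other nodes passes through F.
Summing the contributions gives betweenness(F) = 0.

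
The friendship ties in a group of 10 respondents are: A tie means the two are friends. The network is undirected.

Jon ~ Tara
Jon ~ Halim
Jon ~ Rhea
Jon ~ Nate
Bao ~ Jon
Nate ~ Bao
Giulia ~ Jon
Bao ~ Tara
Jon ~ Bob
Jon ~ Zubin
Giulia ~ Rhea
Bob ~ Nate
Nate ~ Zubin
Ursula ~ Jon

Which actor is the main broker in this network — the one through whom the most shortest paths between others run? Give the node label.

Unnormalized betweenness of each node: Bao:1/2, Bob:0, Giulia:0, Halim:0, Jon:29, Nate:3/2, Rhea:0, Tara:0, Ursula:0, Zubin:0.
Jon has the largest value, 29, making it the main broker — the node through which the most shortest paths run.

Jon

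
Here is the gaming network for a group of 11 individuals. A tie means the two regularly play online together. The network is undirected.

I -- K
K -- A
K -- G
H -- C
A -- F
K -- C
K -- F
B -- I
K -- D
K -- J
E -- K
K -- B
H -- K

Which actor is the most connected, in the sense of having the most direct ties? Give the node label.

K

Degrees — A:2, B:2, C:2, D:1, E:1, F:2, G:1, H:2, I:2, J:1, K:10.
The maximum is 10, attained only by K.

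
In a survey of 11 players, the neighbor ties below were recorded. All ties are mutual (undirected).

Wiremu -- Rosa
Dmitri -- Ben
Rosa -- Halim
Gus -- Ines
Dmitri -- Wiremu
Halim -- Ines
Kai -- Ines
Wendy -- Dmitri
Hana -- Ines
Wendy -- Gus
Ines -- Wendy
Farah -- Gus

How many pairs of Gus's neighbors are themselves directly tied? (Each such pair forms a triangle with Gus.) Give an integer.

Gus's neighbors: Farah, Ines, and Wendy.
Neighbor pairs that are themselves tied: Gus–Ines–Wendy. Each forms one triangle with Gus, for 1 in total.

1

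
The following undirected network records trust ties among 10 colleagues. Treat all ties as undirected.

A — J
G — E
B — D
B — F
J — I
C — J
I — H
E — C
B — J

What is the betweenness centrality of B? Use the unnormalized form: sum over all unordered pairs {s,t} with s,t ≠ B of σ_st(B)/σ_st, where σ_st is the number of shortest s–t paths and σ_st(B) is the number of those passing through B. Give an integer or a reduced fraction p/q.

15

Pairs whose geodesics pass through B — C–F: 1; C–D: 1; A–F: 1; A–D: 1; I–F: 1; I–D: 1; F–G: 1; F–D: 1; F–E: 1; F–H: 1; F–J: 1; G–D: 1; D–E: 1; D–H: 1 … (+1 more pairs).
All other pairs contribute 0.
Summing the contributions gives betweenness(B) = 15.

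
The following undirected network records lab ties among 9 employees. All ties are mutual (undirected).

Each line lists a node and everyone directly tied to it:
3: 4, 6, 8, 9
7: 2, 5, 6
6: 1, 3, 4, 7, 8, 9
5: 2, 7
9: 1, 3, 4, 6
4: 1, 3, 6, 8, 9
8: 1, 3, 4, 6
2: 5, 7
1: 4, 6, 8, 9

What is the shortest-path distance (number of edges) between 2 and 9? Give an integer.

One shortest route is 2 – 7 – 6 – 9, which uses 3 edges, and at distance 2 from 2 we only reach {6}, which does not include 9. So d(2,9) = 3.

3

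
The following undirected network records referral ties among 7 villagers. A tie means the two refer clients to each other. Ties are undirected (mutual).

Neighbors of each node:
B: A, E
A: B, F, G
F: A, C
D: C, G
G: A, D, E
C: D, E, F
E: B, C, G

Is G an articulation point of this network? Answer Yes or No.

No

Even without G, every remaining node can still reach every other (the residual graph is connected), so G is not a cut vertex.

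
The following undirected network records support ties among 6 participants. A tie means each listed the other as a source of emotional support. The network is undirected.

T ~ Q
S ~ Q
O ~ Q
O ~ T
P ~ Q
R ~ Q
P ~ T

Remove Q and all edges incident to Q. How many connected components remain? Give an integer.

3

Without Q, the remaining ties split the others into: {O, P, T}; {R}; {S}.
That's 3 separate components.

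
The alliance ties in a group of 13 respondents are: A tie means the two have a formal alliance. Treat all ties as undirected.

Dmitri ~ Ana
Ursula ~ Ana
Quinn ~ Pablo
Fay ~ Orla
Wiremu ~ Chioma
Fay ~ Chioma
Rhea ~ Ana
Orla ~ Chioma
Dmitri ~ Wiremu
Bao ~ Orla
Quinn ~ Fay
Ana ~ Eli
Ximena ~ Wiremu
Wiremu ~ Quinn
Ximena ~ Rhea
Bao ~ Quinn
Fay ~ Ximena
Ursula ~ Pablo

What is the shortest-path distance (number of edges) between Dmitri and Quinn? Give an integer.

2

One shortest route is Dmitri – Wiremu – Quinn, which uses 2 edges, and Dmitri and Quinn are not directly tied, so nothing shorter exists. So d(Dmitri,Quinn) = 2.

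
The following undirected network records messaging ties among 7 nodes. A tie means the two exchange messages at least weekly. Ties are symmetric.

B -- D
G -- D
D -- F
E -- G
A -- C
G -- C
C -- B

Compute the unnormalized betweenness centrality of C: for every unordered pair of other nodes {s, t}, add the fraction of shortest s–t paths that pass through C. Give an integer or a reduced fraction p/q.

6

Pairs whose geodesics pass through C — F–A: 2/2; E–A: 1; E–B: 1/2; A–G: 1; A–D: 2/2; A–B: 1; G–B: 1/2.
All other pairs contribute 0.
Summing the contributions gives betweenness(C) = 6.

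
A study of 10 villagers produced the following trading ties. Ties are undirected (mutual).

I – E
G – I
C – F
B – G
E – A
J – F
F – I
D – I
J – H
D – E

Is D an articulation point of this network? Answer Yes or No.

Even without D, every remaining node can still reach every other (the residual graph is connected), so D is not a cut vertex.

No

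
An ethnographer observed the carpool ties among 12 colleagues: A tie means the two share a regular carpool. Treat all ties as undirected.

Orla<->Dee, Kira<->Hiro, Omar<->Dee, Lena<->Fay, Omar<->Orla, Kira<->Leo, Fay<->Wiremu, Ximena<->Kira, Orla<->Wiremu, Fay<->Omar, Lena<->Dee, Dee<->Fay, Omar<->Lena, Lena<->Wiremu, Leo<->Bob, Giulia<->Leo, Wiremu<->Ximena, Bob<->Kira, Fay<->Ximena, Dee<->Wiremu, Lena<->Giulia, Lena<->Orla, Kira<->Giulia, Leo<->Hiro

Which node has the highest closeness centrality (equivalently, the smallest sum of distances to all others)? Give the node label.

Lena

Farness (sum of distances to all others) for each node — Bob:29, Dee:23, Fay:20, Giulia:19, Hiro:29, Kira:20, Lena:18, Leo:23, Omar:24, Orla:24, Wiremu:20, Ximena:19.
The smallest farness is 18, for Lena, so Lena has the highest closeness.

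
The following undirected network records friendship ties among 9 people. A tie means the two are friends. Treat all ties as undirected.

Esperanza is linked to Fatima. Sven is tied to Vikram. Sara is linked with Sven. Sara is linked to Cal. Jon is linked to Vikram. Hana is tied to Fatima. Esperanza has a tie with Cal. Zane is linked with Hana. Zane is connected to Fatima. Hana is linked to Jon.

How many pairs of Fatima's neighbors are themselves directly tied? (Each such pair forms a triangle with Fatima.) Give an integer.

Fatima's neighbors: Esperanza, Hana, and Zane.
Neighbor pairs that are themselves tied: Fatima–Hana–Zane. Each forms one triangle with Fatima, for 1 in total.

1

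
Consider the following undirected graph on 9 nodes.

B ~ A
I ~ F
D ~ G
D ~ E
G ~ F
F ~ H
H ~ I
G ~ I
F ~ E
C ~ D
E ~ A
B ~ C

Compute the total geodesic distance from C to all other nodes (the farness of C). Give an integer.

Distances from C: A:2, B:1, D:1, E:2, F:3, G:2, H:4, I:3.
Sum = 2 + 1 + 1 + 2 + 3 + 2 + 4 + 3 = 18.

18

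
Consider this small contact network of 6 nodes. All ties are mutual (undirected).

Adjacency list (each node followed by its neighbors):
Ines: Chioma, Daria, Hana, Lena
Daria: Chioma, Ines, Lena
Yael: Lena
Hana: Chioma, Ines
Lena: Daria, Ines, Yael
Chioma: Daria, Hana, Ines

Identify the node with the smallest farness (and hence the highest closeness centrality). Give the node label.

Farness (sum of distances to all others) for each node — Chioma:8, Daria:7, Hana:9, Ines:6, Lena:7, Yael:11.
The smallest farness is 6, for Ines, so Ines has the highest closeness.

Ines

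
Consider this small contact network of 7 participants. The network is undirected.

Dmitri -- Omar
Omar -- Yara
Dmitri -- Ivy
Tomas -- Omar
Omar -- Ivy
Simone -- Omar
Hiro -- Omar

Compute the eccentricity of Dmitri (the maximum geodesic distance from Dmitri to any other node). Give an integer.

Distances from Dmitri: Hiro:2, Ivy:1, Omar:1, Simone:2, Tomas:2, Yara:2.
The largest is 2 (to Simone, Tomas, Yara, and Hiro), so the eccentricity of Dmitri is 2.

2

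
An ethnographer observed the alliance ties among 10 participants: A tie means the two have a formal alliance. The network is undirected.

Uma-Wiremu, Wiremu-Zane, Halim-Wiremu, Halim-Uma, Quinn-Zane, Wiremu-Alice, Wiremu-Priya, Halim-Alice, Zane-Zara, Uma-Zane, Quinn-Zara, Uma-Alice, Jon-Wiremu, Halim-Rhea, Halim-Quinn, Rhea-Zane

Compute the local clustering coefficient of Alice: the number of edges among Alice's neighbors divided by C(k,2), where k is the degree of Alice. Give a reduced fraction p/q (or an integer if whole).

Alice's neighbors: Halim, Uma, and Wiremu (k = 3).
Possible neighbor pairs: C(3,2) = 3. Edges among them: Halim–Uma, Halim–Wiremu, Uma–Wiremu → e = 3.
Clustering(Alice) = 3/3 = 1.

1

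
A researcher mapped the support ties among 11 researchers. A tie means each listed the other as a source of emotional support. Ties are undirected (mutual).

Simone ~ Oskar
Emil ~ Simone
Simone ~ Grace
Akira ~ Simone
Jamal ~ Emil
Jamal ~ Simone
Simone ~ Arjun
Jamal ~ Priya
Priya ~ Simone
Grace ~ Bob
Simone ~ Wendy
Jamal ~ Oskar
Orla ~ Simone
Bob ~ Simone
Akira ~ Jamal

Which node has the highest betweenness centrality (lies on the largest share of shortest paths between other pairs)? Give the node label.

Unnormalized betweenness of each node: Akira:0, Arjun:0, Bob:0, Emil:0, Grace:0, Jamal:3, Orla:0, Oskar:0, Priya:0, Simone:37, Wendy:0.
Simone has the largest value, 37, making it the main broker — the node through which the most shortest paths run.

Simone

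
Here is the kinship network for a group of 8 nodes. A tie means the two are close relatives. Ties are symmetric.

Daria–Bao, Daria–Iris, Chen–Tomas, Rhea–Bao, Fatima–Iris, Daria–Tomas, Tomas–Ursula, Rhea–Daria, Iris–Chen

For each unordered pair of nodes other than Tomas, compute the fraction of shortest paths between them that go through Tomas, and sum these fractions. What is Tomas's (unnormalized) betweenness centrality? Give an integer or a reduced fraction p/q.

Pairs whose geodesics pass through Tomas — Iris–Ursula: 2/2; Daria–Ursula: 1; Daria–Chen: 1/2; Rhea–Ursula: 1; Rhea–Chen: 1/2; Ursula–Chen: 1; Ursula–Bao: 1; Ursula–Fatima: 2/2; Chen–Bao: 1/2.
All other pairs contribute 0.
Summing the contributions gives betweenness(Tomas) = 15/2.

15/2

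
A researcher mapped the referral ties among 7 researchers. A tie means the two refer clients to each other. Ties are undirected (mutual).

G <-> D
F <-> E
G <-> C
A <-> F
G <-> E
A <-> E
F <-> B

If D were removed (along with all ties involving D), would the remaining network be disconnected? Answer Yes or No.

Even without D, every remaining node can still reach every other (the residual graph is connected), so D is not a cut vertex.

No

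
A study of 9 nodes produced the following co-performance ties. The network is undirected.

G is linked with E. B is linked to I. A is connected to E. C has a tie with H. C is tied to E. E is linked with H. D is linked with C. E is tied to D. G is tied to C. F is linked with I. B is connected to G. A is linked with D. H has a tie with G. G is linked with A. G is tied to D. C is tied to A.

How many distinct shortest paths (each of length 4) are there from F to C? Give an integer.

The shortest distance is 4, and the only length-4 path is F–I–B–G–C. So there is exactly 1 shortest path.

1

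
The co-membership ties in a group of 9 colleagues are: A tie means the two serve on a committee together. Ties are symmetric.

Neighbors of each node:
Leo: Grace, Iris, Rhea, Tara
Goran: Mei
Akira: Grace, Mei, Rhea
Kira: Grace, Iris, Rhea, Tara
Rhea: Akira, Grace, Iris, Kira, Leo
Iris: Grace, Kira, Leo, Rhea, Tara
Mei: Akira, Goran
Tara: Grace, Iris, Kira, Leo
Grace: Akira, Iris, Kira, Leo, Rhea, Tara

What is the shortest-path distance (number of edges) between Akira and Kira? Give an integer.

2

One shortest route is Akira – Rhea – Kira, which uses 2 edges, and Akira and Kira are not directly tied, so nothing shorter exists. So d(Akira,Kira) = 2.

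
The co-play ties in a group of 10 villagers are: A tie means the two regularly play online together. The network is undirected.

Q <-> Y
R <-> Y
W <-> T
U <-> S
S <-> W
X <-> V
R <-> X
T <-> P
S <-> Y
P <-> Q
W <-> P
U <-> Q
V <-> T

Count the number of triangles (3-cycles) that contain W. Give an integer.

1

W's neighbors: P, S, and T.
Neighbor pairs that are themselves tied: W–P–T. Each forms one triangle with W, for 1 in total.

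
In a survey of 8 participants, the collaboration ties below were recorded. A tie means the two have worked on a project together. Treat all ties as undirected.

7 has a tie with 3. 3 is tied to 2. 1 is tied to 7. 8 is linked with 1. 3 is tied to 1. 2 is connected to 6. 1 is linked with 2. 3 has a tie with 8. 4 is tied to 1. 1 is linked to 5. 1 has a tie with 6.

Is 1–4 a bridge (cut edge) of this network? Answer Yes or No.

Yes

Without the 1–4 edge there is no alternate route between 1 and 4, so the network disconnects. It is a bridge.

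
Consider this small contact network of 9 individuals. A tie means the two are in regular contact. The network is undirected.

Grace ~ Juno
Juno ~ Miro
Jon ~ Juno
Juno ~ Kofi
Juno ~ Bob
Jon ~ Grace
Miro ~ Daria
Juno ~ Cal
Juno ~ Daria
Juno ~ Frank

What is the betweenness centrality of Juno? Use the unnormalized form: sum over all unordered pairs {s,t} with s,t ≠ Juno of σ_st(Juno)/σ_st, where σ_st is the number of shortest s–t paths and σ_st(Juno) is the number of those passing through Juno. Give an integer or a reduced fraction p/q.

Pairs whose geodesics pass through Juno — Frank–Bob: 1; Frank–Grace: 1; Frank–Kofi: 1; Frank–Cal: 1; Frank–Miro: 1; Frank–Jon: 1; Frank–Daria: 1; Bob–Grace: 1; Bob–Kofi: 1; Bob–Cal: 1; Bob–Miro: 1; Bob–Jon: 1; Bob–Daria: 1; Grace–Kofi: 1 … (+12 more pairs).
All other pairs contribute 0.
Summing the contributions gives betweenness(Juno) = 26.

26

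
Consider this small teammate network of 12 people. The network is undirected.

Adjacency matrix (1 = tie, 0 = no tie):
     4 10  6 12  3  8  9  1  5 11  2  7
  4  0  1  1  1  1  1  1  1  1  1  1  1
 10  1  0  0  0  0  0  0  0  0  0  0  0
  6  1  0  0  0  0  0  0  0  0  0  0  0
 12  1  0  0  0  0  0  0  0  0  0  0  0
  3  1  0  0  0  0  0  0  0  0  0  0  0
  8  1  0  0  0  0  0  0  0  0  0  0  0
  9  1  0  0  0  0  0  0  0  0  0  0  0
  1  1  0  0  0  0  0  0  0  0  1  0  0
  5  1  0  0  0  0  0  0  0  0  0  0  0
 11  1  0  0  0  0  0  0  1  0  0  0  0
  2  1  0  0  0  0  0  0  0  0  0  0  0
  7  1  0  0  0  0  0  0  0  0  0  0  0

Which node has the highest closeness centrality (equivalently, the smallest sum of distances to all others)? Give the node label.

4

Farness (sum of distances to all others) for each node — 1:20, 2:21, 3:21, 4:11, 5:21, 6:21, 7:21, 8:21, 9:21, 10:21, 11:20, 12:21.
The smallest farness is 11, for 4, so 4 has the highest closeness.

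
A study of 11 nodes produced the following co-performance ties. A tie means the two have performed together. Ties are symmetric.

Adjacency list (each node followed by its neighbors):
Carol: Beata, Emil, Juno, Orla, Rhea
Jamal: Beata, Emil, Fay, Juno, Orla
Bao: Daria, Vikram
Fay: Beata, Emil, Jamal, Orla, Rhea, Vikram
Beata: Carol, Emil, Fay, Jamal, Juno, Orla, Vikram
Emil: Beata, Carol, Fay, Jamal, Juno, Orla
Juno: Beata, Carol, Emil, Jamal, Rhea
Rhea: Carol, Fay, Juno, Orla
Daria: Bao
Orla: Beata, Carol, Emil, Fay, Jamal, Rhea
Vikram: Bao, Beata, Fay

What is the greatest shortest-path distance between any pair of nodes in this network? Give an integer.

4

Eccentricity of each node (its greatest distance to any other): Bao:3, Beata:3, Carol:4, Daria:4, Emil:4, Fay:3, Jamal:4, Juno:4, Orla:4, Rhea:4, Vikram:2.
The maximum eccentricity is 4, realized for instance by the pair Daria–Emil via Daria – Bao – Vikram – Beata – Emil. So the diameter is 4.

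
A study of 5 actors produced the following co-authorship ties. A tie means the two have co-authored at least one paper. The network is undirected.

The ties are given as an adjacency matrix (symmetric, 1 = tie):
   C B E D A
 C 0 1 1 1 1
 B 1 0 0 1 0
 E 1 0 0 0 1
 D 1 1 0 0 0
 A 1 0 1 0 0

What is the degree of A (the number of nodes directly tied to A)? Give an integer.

A is directly tied to C and E. That is 2 neighbors, so the degree of A is 2.

2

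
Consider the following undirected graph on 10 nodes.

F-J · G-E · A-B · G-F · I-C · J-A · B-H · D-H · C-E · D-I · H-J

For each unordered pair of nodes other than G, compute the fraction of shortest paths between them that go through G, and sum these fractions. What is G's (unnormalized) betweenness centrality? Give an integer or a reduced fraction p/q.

13/2

Pairs whose geodesics pass through G — E–H: 1/2; E–B: 2/3; E–A: 1; E–J: 1; E–F: 1; C–A: 1/3; C–J: 1/2; C–F: 1; I–F: 1/2.
All other pairs contribute 0.
Summing the contributions gives betweenness(G) = 13/2.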